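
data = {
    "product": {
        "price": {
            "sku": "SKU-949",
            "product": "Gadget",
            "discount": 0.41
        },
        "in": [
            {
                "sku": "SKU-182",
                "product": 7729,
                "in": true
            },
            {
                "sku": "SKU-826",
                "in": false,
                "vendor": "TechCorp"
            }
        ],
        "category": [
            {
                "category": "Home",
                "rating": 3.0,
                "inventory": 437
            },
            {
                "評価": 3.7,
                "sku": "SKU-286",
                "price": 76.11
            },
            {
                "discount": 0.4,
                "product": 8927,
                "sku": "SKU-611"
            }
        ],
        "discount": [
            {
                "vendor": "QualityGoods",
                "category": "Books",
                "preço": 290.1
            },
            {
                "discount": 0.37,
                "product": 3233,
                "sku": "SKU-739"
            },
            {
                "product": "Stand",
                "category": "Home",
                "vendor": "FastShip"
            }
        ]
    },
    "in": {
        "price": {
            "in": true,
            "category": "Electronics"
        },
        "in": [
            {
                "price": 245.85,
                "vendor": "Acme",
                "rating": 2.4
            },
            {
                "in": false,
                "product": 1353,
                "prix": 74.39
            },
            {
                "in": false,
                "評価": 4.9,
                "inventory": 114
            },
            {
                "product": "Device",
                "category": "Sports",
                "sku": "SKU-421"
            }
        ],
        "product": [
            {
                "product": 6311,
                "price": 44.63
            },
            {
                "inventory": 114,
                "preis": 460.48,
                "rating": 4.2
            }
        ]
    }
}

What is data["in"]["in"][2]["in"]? False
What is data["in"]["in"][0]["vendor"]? "Acme"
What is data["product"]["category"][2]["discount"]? 0.4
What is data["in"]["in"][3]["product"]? "Device"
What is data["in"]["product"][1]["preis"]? 460.48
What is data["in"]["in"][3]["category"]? "Sports"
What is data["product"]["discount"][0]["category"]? "Books"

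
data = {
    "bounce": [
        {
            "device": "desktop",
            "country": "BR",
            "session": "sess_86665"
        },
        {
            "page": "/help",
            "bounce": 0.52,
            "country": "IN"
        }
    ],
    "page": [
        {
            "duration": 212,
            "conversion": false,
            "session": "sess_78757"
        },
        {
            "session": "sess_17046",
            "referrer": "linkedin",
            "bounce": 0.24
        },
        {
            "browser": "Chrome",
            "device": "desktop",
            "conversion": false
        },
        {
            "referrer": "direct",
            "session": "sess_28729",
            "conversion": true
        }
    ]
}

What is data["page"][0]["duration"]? 212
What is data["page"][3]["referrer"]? "direct"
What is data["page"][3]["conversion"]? True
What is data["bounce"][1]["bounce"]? 0.52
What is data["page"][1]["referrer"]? "linkedin"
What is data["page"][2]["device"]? "desktop"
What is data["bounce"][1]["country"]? "IN"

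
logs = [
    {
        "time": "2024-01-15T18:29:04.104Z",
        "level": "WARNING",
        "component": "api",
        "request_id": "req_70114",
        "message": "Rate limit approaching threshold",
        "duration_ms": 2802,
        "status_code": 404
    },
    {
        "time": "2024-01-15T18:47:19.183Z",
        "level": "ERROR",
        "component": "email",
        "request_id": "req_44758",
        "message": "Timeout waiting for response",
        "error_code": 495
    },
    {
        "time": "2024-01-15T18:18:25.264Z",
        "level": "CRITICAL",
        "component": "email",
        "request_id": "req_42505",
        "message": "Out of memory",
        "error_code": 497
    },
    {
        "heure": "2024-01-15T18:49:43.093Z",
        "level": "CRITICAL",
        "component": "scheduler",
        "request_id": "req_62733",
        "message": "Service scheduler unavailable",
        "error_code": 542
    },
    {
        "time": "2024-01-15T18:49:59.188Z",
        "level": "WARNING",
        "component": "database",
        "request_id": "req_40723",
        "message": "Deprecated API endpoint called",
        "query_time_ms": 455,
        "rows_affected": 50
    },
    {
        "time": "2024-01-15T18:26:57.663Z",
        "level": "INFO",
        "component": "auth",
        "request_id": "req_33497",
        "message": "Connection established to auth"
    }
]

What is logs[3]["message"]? "Service scheduler unavailable"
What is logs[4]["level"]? "WARNING"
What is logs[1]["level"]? "ERROR"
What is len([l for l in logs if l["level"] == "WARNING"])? 2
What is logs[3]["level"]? "CRITICAL"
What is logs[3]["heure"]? "2024-01-15T18:49:43.093Z"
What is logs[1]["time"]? "2024-01-15T18:47:19.183Z"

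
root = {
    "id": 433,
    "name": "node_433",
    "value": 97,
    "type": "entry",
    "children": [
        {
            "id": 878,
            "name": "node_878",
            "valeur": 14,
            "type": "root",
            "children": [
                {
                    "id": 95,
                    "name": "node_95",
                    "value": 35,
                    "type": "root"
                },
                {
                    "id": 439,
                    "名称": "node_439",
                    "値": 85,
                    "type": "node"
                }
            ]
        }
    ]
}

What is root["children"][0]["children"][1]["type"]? "node"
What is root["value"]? 97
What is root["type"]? "entry"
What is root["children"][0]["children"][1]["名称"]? "node_439"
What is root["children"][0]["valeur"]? 14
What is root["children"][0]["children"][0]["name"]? "node_95"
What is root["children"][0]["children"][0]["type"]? "root"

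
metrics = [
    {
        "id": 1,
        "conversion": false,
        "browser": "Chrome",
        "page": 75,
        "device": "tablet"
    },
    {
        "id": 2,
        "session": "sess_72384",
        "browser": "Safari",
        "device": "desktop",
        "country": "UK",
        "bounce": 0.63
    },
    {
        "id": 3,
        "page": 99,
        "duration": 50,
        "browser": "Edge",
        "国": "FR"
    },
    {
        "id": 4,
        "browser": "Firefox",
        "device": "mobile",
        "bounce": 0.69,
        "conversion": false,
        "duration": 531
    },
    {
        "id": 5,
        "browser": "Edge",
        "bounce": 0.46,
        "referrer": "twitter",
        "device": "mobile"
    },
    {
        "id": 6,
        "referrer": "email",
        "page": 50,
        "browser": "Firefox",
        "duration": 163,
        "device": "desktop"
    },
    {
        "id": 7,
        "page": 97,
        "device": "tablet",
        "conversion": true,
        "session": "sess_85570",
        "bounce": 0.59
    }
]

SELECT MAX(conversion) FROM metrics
True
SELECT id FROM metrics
[1, 2, 3, 4, 5, 6, 7]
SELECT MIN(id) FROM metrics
1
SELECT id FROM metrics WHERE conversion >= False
[1, 4, 7]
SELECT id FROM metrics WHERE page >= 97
[3, 7]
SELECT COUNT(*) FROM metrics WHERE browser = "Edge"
2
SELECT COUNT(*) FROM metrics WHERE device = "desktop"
2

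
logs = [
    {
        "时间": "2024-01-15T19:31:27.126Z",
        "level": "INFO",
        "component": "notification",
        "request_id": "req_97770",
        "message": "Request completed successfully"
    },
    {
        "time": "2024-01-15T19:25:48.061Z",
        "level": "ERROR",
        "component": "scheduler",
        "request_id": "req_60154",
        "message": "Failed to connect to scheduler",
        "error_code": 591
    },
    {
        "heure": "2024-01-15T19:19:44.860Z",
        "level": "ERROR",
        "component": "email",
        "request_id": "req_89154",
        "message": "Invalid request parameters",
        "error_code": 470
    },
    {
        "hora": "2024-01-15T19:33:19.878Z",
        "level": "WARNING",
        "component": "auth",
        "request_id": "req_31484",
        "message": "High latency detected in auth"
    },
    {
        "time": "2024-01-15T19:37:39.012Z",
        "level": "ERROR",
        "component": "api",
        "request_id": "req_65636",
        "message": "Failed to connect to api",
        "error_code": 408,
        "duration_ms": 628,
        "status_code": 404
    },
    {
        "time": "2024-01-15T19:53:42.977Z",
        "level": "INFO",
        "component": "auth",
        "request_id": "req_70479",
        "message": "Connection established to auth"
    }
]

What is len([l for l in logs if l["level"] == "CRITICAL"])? 0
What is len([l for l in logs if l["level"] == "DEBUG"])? 0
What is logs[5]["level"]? "INFO"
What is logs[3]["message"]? "High latency detected in auth"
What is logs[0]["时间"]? "2024-01-15T19:31:27.126Z"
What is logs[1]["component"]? "scheduler"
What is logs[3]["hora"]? "2024-01-15T19:33:19.878Z"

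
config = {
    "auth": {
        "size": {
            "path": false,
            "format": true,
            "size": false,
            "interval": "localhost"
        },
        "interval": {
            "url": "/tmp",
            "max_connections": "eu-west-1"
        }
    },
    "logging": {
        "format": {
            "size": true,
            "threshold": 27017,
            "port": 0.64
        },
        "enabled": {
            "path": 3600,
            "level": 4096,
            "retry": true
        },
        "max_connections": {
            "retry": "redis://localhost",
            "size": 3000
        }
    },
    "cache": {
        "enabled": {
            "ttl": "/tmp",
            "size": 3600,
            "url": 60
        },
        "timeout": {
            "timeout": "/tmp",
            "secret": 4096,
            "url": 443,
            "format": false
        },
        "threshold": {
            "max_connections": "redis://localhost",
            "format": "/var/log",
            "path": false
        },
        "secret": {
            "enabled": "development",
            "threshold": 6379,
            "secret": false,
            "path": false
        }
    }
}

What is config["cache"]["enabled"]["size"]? 3600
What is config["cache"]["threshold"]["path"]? False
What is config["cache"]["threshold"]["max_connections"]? "redis://localhost"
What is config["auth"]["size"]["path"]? False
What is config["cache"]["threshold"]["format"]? "/var/log"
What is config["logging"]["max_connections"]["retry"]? "redis://localhost"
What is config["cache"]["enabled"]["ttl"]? "/tmp"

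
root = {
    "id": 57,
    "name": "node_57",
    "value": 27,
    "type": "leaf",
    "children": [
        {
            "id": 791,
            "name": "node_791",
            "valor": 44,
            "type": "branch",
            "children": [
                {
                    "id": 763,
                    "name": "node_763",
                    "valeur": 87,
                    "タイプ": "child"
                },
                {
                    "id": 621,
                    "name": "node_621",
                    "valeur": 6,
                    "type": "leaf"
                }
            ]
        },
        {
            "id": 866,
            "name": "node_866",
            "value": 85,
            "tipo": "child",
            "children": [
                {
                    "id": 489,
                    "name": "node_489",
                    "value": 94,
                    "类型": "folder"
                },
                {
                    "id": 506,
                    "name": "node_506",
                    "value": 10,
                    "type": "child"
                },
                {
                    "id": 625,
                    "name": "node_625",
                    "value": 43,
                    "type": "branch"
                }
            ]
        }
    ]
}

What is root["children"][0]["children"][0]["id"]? 763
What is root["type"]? "leaf"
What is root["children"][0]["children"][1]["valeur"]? 6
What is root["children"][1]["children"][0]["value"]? 94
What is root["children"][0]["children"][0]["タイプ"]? "child"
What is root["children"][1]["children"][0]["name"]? "node_489"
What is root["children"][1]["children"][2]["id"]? 625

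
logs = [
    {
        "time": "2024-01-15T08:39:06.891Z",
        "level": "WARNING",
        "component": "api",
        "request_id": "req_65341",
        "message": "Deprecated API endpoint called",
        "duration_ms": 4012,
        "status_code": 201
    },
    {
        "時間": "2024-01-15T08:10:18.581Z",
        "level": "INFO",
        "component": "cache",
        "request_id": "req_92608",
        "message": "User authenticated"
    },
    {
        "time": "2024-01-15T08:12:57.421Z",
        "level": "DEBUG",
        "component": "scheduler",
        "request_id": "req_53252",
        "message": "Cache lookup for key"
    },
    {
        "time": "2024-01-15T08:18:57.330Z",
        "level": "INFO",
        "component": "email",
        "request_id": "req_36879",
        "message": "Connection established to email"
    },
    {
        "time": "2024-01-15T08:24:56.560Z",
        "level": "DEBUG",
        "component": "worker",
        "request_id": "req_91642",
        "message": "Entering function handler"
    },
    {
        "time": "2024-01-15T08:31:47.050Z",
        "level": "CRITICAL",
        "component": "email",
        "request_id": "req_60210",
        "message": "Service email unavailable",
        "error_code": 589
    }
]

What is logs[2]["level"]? "DEBUG"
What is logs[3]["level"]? "INFO"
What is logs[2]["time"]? "2024-01-15T08:12:57.421Z"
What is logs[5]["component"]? "email"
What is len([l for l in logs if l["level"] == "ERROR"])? 0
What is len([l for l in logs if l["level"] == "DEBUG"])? 2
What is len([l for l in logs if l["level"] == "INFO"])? 2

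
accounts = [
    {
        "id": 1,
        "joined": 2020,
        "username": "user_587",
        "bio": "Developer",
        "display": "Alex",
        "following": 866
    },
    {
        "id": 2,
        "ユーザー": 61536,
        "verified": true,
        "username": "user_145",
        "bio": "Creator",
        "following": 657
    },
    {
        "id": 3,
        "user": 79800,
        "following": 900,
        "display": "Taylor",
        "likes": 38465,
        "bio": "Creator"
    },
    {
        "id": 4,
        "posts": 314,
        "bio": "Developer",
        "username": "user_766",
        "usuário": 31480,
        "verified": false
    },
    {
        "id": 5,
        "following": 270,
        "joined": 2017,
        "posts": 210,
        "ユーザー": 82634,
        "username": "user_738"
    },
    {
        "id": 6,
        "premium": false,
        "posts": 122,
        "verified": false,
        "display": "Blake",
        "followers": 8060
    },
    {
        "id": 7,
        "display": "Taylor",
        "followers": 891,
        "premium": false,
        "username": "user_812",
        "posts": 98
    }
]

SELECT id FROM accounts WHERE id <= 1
[1]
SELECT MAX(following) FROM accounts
900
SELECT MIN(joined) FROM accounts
2017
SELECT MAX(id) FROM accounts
7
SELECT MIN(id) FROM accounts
1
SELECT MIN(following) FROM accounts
270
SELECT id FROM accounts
[1, 2, 3, 4, 5, 6, 7]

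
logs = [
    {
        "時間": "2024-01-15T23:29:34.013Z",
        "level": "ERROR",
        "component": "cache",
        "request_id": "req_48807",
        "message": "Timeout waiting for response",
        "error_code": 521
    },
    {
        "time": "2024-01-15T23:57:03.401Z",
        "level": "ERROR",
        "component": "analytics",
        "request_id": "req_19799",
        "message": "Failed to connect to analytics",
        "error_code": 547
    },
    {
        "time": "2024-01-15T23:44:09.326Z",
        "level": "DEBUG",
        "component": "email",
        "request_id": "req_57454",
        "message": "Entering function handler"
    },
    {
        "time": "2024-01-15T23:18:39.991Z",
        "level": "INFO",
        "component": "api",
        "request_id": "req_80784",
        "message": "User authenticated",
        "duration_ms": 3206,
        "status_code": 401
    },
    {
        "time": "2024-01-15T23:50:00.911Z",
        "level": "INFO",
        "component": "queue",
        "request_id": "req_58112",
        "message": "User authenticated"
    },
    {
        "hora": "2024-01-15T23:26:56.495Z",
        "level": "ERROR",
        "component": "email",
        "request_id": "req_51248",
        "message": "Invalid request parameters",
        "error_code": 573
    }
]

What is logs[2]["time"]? "2024-01-15T23:44:09.326Z"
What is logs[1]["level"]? "ERROR"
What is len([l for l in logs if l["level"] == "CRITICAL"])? 0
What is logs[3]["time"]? "2024-01-15T23:18:39.991Z"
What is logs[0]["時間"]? "2024-01-15T23:29:34.013Z"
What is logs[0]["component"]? "cache"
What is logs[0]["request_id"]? "req_48807"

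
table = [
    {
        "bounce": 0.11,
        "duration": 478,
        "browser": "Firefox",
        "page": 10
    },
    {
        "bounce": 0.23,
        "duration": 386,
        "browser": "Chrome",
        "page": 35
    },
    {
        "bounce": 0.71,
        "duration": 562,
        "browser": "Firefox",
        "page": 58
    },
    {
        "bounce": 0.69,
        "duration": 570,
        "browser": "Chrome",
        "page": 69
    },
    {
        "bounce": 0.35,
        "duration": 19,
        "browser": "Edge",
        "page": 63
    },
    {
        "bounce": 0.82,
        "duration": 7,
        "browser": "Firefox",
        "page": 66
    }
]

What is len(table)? 6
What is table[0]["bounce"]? 0.11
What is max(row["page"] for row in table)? 69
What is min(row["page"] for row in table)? 10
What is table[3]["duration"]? 570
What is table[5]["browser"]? "Firefox"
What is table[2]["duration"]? 562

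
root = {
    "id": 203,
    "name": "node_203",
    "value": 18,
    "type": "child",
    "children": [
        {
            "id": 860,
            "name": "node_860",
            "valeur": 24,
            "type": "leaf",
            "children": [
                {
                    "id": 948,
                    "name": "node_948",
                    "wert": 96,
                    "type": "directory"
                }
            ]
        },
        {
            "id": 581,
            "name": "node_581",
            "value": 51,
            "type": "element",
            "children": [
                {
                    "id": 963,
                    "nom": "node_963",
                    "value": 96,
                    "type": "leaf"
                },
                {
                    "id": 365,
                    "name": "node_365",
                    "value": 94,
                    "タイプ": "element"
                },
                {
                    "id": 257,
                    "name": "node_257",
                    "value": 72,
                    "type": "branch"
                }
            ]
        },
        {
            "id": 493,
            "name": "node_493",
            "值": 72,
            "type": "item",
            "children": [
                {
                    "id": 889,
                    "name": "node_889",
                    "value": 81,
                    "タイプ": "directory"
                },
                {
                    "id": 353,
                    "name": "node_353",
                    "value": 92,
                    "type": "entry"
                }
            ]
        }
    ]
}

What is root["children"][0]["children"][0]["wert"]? 96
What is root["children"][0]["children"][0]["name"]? "node_948"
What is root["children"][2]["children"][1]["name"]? "node_353"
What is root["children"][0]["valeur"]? 24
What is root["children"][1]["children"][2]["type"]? "branch"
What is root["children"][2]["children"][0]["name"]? "node_889"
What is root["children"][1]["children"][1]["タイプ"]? "element"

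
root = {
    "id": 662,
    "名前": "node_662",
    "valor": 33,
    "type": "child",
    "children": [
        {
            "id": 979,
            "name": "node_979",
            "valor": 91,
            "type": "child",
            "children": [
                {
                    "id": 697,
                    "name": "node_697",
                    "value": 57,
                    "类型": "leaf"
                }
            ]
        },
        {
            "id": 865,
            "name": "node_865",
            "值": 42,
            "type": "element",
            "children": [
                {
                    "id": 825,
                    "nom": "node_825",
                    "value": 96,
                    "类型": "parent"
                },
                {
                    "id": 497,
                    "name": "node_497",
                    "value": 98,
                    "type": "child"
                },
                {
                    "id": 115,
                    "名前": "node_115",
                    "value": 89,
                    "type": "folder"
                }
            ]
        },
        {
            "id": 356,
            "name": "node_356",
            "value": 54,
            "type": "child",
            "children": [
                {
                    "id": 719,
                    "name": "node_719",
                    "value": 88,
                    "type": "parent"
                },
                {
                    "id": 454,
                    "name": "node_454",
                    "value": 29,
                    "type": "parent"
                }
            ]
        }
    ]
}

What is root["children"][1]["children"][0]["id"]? 825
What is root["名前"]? "node_662"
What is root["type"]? "child"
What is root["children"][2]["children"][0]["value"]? 88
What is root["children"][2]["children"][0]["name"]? "node_719"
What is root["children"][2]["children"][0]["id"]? 719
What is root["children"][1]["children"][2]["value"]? 89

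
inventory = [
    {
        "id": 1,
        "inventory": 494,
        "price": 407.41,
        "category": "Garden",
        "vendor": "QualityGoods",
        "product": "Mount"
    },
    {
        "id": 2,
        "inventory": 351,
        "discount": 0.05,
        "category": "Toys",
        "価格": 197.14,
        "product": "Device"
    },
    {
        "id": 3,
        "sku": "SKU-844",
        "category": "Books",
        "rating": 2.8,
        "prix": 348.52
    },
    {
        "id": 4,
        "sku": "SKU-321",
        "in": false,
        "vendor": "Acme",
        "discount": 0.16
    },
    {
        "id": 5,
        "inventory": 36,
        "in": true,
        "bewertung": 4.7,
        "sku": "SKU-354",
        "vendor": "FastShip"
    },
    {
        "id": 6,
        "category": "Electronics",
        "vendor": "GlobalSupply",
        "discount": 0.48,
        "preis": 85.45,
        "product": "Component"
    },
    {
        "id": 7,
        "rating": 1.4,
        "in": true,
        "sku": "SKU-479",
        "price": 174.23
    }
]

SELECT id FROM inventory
[1, 2, 3, 4, 5, 6, 7]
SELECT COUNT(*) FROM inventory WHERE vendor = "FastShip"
1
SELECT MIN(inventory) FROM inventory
36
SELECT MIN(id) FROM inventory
1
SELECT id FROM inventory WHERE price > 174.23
[1]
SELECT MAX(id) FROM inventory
7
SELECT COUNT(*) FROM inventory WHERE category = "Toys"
1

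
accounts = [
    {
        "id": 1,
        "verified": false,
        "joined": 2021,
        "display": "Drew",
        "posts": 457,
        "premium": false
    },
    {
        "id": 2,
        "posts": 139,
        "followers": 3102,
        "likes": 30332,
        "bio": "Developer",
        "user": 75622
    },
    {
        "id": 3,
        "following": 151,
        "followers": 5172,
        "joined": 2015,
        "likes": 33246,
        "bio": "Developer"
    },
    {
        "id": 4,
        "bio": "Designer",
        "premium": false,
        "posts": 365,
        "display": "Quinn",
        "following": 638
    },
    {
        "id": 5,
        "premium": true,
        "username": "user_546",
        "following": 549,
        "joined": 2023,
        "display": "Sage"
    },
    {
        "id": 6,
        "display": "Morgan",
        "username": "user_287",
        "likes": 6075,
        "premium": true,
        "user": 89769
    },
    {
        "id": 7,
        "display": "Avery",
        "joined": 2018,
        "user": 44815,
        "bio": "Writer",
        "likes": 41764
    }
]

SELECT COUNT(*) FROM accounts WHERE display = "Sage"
1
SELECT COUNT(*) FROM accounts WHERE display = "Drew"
1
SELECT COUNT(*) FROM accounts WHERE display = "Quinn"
1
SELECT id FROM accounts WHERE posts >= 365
[1, 4]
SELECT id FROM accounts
[1, 2, 3, 4, 5, 6, 7]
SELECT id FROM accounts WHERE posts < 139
[]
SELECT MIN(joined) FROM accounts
2015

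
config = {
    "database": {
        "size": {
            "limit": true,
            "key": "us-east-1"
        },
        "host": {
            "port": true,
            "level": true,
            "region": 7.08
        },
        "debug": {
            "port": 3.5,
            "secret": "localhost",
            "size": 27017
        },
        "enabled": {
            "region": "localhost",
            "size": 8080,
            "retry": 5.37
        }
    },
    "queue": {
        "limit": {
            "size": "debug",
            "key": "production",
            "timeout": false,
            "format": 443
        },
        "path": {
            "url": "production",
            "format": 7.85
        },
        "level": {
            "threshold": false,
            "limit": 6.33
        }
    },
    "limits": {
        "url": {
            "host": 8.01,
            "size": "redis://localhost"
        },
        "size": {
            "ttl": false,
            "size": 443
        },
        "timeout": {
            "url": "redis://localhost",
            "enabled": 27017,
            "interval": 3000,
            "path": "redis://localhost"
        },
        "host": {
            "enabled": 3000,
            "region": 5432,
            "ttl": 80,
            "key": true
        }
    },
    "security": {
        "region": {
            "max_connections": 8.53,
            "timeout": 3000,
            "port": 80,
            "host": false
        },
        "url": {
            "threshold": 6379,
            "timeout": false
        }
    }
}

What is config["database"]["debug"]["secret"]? "localhost"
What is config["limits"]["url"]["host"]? 8.01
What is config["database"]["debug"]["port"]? 3.5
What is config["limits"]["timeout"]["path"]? "redis://localhost"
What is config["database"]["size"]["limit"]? True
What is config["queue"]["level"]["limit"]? 6.33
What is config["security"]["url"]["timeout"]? False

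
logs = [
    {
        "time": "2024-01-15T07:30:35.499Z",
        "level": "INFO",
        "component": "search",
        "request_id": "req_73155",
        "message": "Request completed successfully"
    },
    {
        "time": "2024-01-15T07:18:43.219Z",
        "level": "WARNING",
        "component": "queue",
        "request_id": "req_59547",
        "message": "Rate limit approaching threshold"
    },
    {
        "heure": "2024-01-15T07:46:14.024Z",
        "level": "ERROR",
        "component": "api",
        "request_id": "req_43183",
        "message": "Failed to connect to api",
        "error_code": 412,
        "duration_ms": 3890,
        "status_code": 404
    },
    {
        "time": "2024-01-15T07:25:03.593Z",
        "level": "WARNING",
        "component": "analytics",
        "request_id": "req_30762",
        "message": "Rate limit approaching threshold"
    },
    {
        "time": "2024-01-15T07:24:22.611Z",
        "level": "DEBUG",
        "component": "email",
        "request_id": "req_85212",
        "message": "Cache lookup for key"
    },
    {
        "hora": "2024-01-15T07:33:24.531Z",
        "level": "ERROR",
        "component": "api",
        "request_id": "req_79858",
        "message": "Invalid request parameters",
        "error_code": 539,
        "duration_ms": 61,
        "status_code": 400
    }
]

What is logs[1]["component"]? "queue"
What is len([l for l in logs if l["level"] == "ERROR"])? 2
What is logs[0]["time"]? "2024-01-15T07:30:35.499Z"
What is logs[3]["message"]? "Rate limit approaching threshold"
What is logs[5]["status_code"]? 400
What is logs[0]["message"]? "Request completed successfully"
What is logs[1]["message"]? "Rate limit approaching threshold"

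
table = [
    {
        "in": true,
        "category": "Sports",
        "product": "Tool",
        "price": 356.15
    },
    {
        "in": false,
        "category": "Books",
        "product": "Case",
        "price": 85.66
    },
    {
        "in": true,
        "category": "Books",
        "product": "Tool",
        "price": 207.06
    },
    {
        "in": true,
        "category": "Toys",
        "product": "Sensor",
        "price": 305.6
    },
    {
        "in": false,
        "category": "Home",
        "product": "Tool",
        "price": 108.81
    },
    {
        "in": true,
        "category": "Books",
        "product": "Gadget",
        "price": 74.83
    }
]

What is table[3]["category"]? "Toys"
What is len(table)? 6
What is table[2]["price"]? 207.06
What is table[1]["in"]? False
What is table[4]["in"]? False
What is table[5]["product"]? "Gadget"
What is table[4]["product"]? "Tool"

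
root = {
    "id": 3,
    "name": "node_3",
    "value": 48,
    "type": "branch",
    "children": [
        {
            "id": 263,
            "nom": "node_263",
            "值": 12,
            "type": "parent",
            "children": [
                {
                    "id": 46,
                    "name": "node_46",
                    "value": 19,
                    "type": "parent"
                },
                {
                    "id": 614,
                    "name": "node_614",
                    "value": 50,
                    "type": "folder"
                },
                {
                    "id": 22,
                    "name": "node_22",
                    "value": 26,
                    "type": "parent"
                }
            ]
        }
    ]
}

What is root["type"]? "branch"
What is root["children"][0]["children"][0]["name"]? "node_46"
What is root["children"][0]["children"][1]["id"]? 614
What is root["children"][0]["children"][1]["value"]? 50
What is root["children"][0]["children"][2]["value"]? 26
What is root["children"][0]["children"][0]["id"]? 46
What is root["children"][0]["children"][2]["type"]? "parent"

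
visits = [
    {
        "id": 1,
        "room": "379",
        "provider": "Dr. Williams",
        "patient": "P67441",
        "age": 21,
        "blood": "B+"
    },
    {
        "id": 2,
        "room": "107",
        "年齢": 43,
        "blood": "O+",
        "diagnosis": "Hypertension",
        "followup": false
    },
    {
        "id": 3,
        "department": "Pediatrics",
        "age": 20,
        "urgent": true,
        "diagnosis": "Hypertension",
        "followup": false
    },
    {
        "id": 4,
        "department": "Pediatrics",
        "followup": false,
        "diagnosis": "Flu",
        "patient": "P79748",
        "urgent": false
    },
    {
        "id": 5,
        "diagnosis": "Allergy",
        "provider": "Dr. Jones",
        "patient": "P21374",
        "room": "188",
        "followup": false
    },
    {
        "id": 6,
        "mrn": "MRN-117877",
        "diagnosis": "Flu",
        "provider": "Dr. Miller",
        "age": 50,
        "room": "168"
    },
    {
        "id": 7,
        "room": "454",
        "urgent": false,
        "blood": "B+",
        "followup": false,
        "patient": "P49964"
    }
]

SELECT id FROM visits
[1, 2, 3, 4, 5, 6, 7]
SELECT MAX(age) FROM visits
50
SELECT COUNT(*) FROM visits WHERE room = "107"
1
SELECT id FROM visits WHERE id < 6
[1, 2, 3, 4, 5]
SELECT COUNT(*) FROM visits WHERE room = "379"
1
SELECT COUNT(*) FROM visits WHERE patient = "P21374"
1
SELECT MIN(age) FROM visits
20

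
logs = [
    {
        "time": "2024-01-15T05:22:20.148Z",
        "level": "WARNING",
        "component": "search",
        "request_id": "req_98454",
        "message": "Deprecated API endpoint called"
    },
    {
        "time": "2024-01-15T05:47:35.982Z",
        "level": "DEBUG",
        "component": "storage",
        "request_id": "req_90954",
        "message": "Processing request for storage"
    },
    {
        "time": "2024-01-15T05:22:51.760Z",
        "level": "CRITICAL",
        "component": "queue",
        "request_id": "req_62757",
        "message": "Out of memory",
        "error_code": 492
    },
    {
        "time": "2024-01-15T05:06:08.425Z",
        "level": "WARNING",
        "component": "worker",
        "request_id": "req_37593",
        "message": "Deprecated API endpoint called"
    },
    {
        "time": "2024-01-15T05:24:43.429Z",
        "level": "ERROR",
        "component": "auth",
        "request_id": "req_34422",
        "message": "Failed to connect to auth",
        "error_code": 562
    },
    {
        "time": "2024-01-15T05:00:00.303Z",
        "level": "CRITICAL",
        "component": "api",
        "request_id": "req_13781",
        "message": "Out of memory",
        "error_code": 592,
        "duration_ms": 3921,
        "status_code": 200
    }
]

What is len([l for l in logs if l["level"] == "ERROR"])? 1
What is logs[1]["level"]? "DEBUG"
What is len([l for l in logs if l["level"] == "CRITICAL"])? 2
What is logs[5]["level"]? "CRITICAL"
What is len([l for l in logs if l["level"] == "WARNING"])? 2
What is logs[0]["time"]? "2024-01-15T05:22:20.148Z"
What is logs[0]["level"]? "WARNING"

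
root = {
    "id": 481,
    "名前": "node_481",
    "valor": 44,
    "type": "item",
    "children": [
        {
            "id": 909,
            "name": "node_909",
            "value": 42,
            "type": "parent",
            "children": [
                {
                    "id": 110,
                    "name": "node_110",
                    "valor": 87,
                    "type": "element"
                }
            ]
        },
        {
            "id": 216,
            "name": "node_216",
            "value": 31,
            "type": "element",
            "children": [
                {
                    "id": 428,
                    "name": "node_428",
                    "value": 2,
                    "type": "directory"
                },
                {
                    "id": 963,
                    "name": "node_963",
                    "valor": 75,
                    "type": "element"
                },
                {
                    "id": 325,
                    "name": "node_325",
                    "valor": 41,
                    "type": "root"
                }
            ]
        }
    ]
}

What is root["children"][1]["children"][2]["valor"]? 41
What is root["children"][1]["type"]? "element"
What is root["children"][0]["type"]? "parent"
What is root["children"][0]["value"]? 42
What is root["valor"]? 44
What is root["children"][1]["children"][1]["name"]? "node_963"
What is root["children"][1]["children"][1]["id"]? 963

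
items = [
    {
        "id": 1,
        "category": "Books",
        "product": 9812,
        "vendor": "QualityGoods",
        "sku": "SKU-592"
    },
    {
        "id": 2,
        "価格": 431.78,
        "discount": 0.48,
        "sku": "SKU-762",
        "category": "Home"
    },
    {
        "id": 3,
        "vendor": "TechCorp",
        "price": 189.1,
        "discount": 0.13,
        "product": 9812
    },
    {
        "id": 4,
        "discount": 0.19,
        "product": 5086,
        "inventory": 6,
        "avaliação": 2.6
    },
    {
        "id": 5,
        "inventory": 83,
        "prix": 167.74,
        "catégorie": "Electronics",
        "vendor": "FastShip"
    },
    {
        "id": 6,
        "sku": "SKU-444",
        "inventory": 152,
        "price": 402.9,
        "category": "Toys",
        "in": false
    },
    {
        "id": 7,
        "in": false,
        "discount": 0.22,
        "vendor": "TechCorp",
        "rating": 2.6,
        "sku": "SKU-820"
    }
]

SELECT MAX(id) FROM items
7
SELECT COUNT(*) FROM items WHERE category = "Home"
1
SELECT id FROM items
[1, 2, 3, 4, 5, 6, 7]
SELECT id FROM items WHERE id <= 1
[1]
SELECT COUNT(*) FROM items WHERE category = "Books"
1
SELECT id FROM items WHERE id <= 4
[1, 2, 3, 4]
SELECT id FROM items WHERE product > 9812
[]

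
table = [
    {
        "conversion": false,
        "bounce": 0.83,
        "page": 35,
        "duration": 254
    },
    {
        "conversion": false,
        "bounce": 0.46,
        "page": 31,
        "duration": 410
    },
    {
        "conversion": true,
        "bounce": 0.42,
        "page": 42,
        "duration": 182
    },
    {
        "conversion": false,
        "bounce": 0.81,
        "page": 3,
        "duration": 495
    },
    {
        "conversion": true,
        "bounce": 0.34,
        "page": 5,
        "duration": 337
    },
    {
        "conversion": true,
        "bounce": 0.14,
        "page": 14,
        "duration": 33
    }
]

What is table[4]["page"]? 5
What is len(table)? 6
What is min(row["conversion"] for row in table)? False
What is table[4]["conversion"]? True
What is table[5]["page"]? 14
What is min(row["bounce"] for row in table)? 0.14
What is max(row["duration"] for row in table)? 495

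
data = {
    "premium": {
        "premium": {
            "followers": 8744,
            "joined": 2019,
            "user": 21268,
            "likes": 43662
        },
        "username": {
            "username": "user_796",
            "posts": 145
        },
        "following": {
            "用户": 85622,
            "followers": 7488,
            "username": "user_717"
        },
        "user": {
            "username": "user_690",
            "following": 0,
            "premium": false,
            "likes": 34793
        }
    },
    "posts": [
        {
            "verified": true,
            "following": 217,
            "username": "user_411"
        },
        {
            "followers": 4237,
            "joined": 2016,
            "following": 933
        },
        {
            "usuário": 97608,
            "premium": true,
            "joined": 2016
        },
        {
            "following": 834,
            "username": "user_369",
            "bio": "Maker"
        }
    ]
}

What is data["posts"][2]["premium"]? True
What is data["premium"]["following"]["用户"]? 85622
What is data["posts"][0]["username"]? "user_411"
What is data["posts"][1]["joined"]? 2016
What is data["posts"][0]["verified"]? True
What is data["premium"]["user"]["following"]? 0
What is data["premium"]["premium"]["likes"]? 43662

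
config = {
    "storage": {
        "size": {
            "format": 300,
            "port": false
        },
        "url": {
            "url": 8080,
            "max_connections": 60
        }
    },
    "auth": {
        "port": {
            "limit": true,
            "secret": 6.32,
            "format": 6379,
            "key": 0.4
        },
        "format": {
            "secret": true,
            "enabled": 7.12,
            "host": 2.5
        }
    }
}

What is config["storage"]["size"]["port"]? False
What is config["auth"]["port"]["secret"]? 6.32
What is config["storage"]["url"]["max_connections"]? 60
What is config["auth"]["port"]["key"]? 0.4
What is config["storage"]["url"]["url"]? 8080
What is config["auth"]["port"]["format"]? 6379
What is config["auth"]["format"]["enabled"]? 7.12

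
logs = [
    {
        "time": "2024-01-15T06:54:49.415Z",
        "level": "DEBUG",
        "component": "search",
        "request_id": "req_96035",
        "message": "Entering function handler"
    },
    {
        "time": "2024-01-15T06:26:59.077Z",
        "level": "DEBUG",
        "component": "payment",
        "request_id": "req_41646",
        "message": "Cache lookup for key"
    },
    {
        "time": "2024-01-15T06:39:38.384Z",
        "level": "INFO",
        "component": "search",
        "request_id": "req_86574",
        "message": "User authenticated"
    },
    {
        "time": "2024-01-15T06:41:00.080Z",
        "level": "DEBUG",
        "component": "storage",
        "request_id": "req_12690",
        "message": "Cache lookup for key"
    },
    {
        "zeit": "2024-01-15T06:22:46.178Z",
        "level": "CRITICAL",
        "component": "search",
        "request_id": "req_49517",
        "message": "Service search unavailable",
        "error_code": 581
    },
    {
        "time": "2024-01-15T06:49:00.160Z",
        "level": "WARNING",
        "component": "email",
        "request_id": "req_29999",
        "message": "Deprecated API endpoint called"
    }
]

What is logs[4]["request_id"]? "req_49517"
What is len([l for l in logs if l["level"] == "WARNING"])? 1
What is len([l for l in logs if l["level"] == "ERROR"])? 0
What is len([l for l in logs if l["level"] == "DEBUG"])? 3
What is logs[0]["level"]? "DEBUG"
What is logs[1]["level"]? "DEBUG"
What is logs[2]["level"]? "INFO"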